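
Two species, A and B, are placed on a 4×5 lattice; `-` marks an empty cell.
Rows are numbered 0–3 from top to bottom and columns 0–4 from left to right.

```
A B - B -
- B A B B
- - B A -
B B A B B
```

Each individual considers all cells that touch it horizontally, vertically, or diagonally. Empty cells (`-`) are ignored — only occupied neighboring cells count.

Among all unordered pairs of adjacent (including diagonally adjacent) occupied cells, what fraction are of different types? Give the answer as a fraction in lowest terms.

5/9

Scan each occupied cell's neighbors to the right and below (and the two forward diagonals) so each pair is counted once.
From row 0: 4 unlike of 7 pairs (running 4/7).
From row 1: 5 unlike of 9 pairs (running 9/16).
From row 2: 4 unlike of 7 pairs (running 13/23).
From row 3: 2 unlike of 4 pairs (running 15/27).
Total adjacent occupied pairs: 27; unlike-type pairs: 15.
15/27 reduces to 5/9.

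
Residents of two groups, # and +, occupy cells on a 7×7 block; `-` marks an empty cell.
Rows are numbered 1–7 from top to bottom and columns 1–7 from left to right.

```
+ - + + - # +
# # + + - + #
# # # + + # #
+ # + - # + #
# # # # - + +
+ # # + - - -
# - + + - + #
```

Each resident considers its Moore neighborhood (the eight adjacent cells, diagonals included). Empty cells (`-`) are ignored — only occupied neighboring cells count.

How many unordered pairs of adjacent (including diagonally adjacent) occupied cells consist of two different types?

46

Scan each occupied cell's neighbors to the right and below (and the two forward diagonals) so each pair is counted once.
Row 1: +(1,1)–#(2,1)≠ +(1,1)–#(2,2)≠ +(1,3)–+(1,4)= +(1,3)–+(2,3)= +(1,3)–+(2,4)= +(1,3)–#(2,2)≠ +(1,4)–+(2,4)= +(1,4)–+(2,3)= #(1,6)–+(1,7)≠ #(1,6)–+(2,6)≠ #(1,6)–#(2,7)= +(1,7)–#(2,7)≠ +(1,7)–+(2,6)=  → 6/13 unlike.
Row 2: #(2,1)–#(2,2)= #(2,1)–#(3,1)= #(2,1)–#(3,2)= #(2,2)–+(2,3)≠ #(2,2)–#(3,2)= #(2,2)–#(3,3)= #(2,2)–#(3,1)= +(2,3)–+(2,4)= +(2,3)–#(3,3)≠ +(2,3)–+(3,4)= +(2,3)–#(3,2)≠ +(2,4)–+(3,4)= +(2,4)–+(3,5)= +(2,4)–#(3,3)≠ +(2,6)–#(2,7)≠ +(2,6)–#(3,6)≠ +(2,6)–#(3,7)≠ +(2,6)–+(3,5)= #(2,7)–#(3,7)= #(2,7)–#(3,6)=  → 7/20 unlike.
Row 3: #(3,1)–#(3,2)= #(3,1)–+(4,1)≠ #(3,1)–#(4,2)= #(3,2)–#(3,3)= #(3,2)–#(4,2)= #(3,2)–+(4,3)≠ #(3,2)–+(4,1)≠ #(3,3)–+(3,4)≠ #(3,3)–+(4,3)≠ #(3,3)–#(4,2)= +(3,4)–+(3,5)= +(3,4)–#(4,5)≠ +(3,4)–+(4,3)= +(3,5)–#(3,6)≠ +(3,5)–#(4,5)≠ +(3,5)–+(4,6)= #(3,6)–#(3,7)= #(3,6)–+(4,6)≠ #(3,6)–#(4,7)= #(3,6)–#(4,5)= #(3,7)–#(4,7)= #(3,7)–+(4,6)≠  → 10/22 unlike.
Row 4: +(4,1)–#(4,2)≠ +(4,1)–#(5,1)≠ +(4,1)–#(5,2)≠ #(4,2)–+(4,3)≠ #(4,2)–#(5,2)= #(4,2)–#(5,3)= #(4,2)–#(5,1)= +(4,3)–#(5,3)≠ +(4,3)–#(5,4)≠ +(4,3)–#(5,2)≠ #(4,5)–+(4,6)≠ #(4,5)–+(5,6)≠ #(4,5)–#(5,4)= +(4,6)–#(4,7)≠ +(4,6)–+(5,6)= +(4,6)–+(5,7)= #(4,7)–+(5,7)≠ #(4,7)–+(5,6)≠  → 12/18 unlike.
Row 5: #(5,1)–#(5,2)= #(5,1)–+(6,1)≠ #(5,1)–#(6,2)= #(5,2)–#(5,3)= #(5,2)–#(6,2)= #(5,2)–#(6,3)= #(5,2)–+(6,1)≠ #(5,3)–#(5,4)= #(5,3)–#(6,3)= #(5,3)–+(6,4)≠ #(5,3)–#(6,2)= #(5,4)–+(6,4)≠ #(5,4)–#(6,3)= +(5,6)–+(5,7)=  → 4/14 unlike.
Row 6: +(6,1)–#(6,2)≠ +(6,1)–#(7,1)≠ #(6,2)–#(6,3)= #(6,2)–+(7,3)≠ #(6,2)–#(7,1)= #(6,3)–+(6,4)≠ #(6,3)–+(7,3)≠ #(6,3)–+(7,4)≠ +(6,4)–+(7,4)= +(6,4)–+(7,3)=  → 6/10 unlike.
Row 7: +(7,3)–+(7,4)= +(7,6)–#(7,7)≠  → 1/2 unlike.
Total adjacent occupied pairs: 99; unlike-type pairs: 46.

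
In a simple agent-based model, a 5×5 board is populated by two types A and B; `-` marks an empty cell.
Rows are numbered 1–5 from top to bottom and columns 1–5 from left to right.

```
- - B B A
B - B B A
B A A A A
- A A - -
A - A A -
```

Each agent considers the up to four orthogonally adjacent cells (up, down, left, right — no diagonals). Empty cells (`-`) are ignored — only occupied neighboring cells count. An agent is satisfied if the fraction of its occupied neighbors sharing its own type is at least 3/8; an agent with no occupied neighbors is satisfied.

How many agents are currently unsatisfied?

0

Row 1: (1,3)B 2/2 ok · (1,4)B 2/3 ok · (1,5)A 1/2 ok
Row 2: (2,1)B 1/1 ok · (2,3)B 2/3 ok · (2,4)B 2/4 ok · (2,5)A 2/3 ok
Row 3: (3,1)B 1/2 ok · (3,2)A 2/3 ok · (3,3)A 3/4 ok · (3,4)A 2/3 ok · (3,5)A 2/2 ok
Row 4: (4,2)A 2/2 ok · (4,3)A 3/3 ok
Row 5: (5,1)A 0/0 ok · (5,3)A 2/2 ok · (5,4)A 1/1 ok
Every one meets the threshold.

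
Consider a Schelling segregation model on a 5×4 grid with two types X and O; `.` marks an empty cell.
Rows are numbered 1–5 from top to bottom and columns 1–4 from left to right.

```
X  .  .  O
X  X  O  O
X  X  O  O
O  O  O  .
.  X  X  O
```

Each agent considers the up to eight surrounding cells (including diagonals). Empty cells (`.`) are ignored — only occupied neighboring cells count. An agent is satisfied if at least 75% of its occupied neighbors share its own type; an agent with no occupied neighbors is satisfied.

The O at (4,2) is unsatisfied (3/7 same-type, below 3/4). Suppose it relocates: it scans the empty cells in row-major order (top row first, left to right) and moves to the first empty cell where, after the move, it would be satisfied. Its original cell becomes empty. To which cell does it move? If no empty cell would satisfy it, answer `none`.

(1,3)

Vacating (4,2). Empty cells in order:
  (1,2): 1/4 same-type → still unsatisfied.
  (1,3): 3/4 same-type → satisfied — stop here.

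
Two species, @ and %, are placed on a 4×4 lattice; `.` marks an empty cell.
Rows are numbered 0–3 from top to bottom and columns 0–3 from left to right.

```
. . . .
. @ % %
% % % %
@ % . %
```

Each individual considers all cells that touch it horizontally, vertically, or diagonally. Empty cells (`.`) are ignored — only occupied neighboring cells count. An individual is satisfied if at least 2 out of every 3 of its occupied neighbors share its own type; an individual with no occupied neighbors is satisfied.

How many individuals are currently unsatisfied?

(1,1)@ 0/4 ✗
(1,2)% 4/5 ✓
(1,3)% 3/3 ✓
(2,0)% 2/4 ✗
(2,1)% 4/6 ✓
(2,2)% 6/7 ✓
(2,3)% 4/4 ✓
(3,0)@ 0/3 ✗
(3,1)% 3/4 ✓
(3,3)% 2/2 ✓
Unsatisfied: (1,1), (2,0), (3,0) — 3 in total.

3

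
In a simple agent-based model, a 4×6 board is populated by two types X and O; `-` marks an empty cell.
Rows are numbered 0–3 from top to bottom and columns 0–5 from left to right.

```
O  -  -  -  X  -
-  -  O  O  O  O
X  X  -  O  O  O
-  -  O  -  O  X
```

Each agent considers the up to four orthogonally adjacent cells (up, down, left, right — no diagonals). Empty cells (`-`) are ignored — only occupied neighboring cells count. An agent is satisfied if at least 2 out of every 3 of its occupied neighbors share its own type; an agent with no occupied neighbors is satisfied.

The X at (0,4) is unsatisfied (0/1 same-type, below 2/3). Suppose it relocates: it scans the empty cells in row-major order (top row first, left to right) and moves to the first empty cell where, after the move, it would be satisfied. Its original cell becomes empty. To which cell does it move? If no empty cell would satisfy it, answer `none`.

(3,0)

Vacating (0,4). Empty cells in order:
  (0,1): 0/1 same-type → still unsatisfied.
  (0,2): 0/1 same-type → still unsatisfied.
  (0,3): 0/1 same-type → still unsatisfied.
  (0,5): 0/1 same-type → still unsatisfied.
  (1,0): 1/2 same-type → still unsatisfied.
  (1,1): 1/2 same-type → still unsatisfied.
  (2,2): 1/4 same-type → still unsatisfied.
  (3,0): 1/1 same-type → satisfied — stop here.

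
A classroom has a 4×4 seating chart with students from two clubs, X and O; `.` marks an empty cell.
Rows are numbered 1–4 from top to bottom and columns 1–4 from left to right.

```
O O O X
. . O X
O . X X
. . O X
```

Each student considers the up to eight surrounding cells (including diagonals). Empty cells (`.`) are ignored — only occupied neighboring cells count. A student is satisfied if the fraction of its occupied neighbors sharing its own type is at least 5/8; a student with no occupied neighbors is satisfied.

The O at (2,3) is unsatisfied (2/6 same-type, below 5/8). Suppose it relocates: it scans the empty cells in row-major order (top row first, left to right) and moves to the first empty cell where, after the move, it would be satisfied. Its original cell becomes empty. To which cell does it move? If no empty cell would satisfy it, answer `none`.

(2,1)

Vacating (2,3). Empty cells in order:
  (2,1): 3/3 same-type → satisfied — stop here.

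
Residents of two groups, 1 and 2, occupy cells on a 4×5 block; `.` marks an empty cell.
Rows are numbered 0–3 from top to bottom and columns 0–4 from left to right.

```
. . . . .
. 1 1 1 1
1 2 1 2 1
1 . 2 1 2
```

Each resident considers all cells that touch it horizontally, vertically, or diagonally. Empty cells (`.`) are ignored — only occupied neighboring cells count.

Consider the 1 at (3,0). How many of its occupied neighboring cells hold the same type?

Occupied neighbors of (3,0): (2,0)=1, (2,1)=2.
Same type (1): 1 of 2.

1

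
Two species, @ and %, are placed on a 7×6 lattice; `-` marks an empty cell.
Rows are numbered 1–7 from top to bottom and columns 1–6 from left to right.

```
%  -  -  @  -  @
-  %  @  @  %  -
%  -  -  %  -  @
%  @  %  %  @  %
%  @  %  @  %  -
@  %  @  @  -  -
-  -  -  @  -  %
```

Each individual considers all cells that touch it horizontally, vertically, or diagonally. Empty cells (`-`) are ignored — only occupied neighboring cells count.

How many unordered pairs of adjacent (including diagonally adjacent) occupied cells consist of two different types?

32

Scan each occupied cell's neighbors to the right and below (and the two forward diagonals) so each pair is counted once.
Row 1: %(1,1)–%(2,2)= @(1,4)–@(2,4)= @(1,4)–%(2,5)≠ @(1,4)–@(2,3)= @(1,6)–%(2,5)≠  → 2/5 unlike.
Row 2: %(2,2)–@(2,3)≠ %(2,2)–%(3,1)= @(2,3)–@(2,4)= @(2,3)–%(3,4)≠ @(2,4)–%(2,5)≠ @(2,4)–%(3,4)≠ %(2,5)–@(3,6)≠ %(2,5)–%(3,4)=  → 5/8 unlike.
Row 3: %(3,1)–%(4,1)= %(3,1)–@(4,2)≠ %(3,4)–%(4,4)= %(3,4)–@(4,5)≠ %(3,4)–%(4,3)= @(3,6)–%(4,6)≠ @(3,6)–@(4,5)=  → 3/7 unlike.
Row 4: %(4,1)–@(4,2)≠ %(4,1)–%(5,1)= %(4,1)–@(5,2)≠ @(4,2)–%(4,3)≠ @(4,2)–@(5,2)= @(4,2)–%(5,3)≠ @(4,2)–%(5,1)≠ %(4,3)–%(4,4)= %(4,3)–%(5,3)= %(4,3)–@(5,4)≠ %(4,3)–@(5,2)≠ %(4,4)–@(4,5)≠ %(4,4)–@(5,4)≠ %(4,4)–%(5,5)= %(4,4)–%(5,3)= @(4,5)–%(4,6)≠ @(4,5)–%(5,5)≠ @(4,5)–@(5,4)= %(4,6)–%(5,5)=  → 11/19 unlike.
Row 5: %(5,1)–@(5,2)≠ %(5,1)–@(6,1)≠ %(5,1)–%(6,2)= @(5,2)–%(5,3)≠ @(5,2)–%(6,2)≠ @(5,2)–@(6,3)= @(5,2)–@(6,1)= %(5,3)–@(5,4)≠ %(5,3)–@(6,3)≠ %(5,3)–@(6,4)≠ %(5,3)–%(6,2)= @(5,4)–%(5,5)≠ @(5,4)–@(6,4)= @(5,4)–@(6,3)= %(5,5)–@(6,4)≠  → 9/15 unlike.
Row 6: @(6,1)–%(6,2)≠ %(6,2)–@(6,3)≠ @(6,3)–@(6,4)= @(6,3)–@(7,4)= @(6,4)–@(7,4)=  → 2/5 unlike.
Total adjacent occupied pairs: 59; unlike-type pairs: 32.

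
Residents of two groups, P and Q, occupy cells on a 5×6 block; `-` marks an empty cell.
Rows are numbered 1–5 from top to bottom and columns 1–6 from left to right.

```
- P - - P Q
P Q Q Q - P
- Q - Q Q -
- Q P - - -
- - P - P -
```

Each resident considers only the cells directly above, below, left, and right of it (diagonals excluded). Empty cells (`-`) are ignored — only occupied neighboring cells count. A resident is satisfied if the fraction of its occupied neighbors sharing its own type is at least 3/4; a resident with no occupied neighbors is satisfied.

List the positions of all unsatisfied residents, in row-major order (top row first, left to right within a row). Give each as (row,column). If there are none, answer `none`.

(1,2), (1,5), (1,6), (2,1), (2,2), (2,6), (4,2), (4,3)

(1,2)P 0/1 unhappy
(1,5)P 0/1 unhappy
(1,6)Q 0/2 unhappy
(2,1)P 0/1 unhappy
(2,2)Q 2/4 unhappy
(2,3)Q 2/2 ok
(2,4)Q 2/2 ok
(2,6)P 0/1 unhappy
(3,2)Q 2/2 ok
(3,4)Q 2/2 ok
(3,5)Q 1/1 ok
(4,2)Q 1/2 unhappy
(4,3)P 1/2 unhappy
(5,3)P 1/1 ok
(5,5)P 0/0 ok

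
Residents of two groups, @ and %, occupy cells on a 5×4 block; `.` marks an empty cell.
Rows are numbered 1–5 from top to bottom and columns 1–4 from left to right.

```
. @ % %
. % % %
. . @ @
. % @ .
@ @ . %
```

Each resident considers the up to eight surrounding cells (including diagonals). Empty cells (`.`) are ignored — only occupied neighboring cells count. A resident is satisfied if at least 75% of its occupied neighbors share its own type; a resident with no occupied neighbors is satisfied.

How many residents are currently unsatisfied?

11

Row 1: (1,2)@ 0/3 unhappy · (1,3)% 4/5 ok · (1,4)% 3/3 ok
Row 2: (2,2)% 2/4 unhappy · (2,3)% 4/7 unhappy · (2,4)% 3/5 unhappy
Row 3: (3,3)@ 2/6 unhappy · (3,4)@ 2/4 unhappy
Row 4: (4,2)% 0/4 unhappy · (4,3)@ 3/5 unhappy
Row 5: (5,1)@ 1/2 unhappy · (5,2)@ 2/3 unhappy · (5,4)% 0/1 unhappy
Unsatisfied: (1,2), (2,2), (2,3), (2,4), (3,3), (3,4), (4,2), (4,3), (5,1), (5,2), (5,4) — 11 in total.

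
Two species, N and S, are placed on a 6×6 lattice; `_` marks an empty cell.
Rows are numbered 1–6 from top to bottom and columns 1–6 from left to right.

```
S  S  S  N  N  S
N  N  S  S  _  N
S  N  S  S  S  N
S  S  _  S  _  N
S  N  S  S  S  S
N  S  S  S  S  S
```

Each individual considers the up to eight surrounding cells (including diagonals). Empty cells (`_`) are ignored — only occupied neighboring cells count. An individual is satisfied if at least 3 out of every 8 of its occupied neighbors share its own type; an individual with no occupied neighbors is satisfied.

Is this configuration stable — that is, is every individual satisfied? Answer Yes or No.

(1,1)S 1/3 unhappy
(1,2)S 3/5 ok
(1,3)S 3/5 ok
(1,4)N 1/4 unhappy
(1,5)N 2/4 ok
(1,6)S 0/2 unhappy
(2,1)N 2/5 ok
(2,2)N 2/8 unhappy
(2,3)S 5/8 ok
(2,4)S 5/7 ok
(2,6)N 2/4 ok
(3,1)S 2/5 ok
(3,2)N 2/7 unhappy
(3,3)S 5/7 ok
(3,4)S 5/5 ok
(3,5)S 3/6 ok
(3,6)N 2/3 ok
(4,1)S 3/5 ok
(4,2)S 5/7 ok
(4,4)S 6/6 ok
(4,6)N 1/4 unhappy
(5,1)S 3/5 ok
(5,2)N 1/7 unhappy
(5,3)S 6/7 ok
(5,4)S 6/6 ok
(5,5)S 6/7 ok
(5,6)S 3/4 ok
(6,1)N 1/3 unhappy
(6,2)S 3/5 ok
(6,3)S 4/5 ok
(6,4)S 5/5 ok
(6,5)S 5/5 ok
(6,6)S 3/3 ok
For instance (1,1) has only 1/3 same-type neighbors, below 3/8.

No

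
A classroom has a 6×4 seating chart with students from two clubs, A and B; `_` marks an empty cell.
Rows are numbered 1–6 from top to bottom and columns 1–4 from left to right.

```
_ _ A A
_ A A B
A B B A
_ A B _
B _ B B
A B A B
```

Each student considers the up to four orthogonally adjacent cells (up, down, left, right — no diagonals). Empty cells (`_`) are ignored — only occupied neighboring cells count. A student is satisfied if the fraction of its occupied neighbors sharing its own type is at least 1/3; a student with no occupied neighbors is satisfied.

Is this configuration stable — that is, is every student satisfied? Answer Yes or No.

Row 1: (1,3)A 2/2 ok · (1,4)A 1/2 ok
Row 2: (2,2)A 1/2 ok · (2,3)A 2/4 ok · (2,4)B 0/3 unhappy
Row 3: (3,1)A 0/1 unhappy · (3,2)B 1/4 unhappy · (3,3)B 2/4 ok · (3,4)A 0/2 unhappy
Row 4: (4,2)A 0/2 unhappy · (4,3)B 2/3 ok
Row 5: (5,1)B 0/1 unhappy · (5,3)B 2/3 ok · (5,4)B 2/2 ok
Row 6: (6,1)A 0/2 unhappy · (6,2)B 0/2 unhappy · (6,3)A 0/3 unhappy · (6,4)B 1/2 ok
For instance (2,4) has only 0/3 same-type neighbors, below 1/3.

No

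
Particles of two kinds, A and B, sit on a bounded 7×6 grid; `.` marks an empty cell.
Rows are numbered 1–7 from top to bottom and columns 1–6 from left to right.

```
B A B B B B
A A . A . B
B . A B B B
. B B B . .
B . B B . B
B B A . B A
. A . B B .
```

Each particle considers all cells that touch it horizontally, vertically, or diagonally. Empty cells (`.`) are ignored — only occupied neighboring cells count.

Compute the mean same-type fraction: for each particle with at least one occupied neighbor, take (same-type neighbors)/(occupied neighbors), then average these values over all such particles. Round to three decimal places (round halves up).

0.598

Row 1: (1,1)B 0/3 · (1,2)A 2/4 · (1,3)B 1/4 · (1,4)B 2/3 · (1,5)B 3/4 · (1,6)B 2/2
Row 2: (2,1)A 2/4 · (2,2)A 3/6 · (2,4)A 1/6 · (2,6)B 4/4
Row 3: (3,1)B 1/3 · (3,3)A 2/6 · (3,4)B 3/5 · (3,5)B 4/5 · (3,6)B 2/2
Row 4: (4,2)B 4/5 · (4,3)B 5/6 · (4,4)B 5/6
Row 5: (5,1)B 3/3 · (5,3)B 5/6 · (5,4)B 4/5 · (5,6)B 1/2
Row 6: (6,1)B 2/3 · (6,2)B 3/5 · (6,3)A 1/5 · (6,5)B 4/5 · (6,6)A 0/3
Row 7: (7,2)A 1/3 · (7,4)B 2/3 · (7,5)B 2/3
Sum over 30 particles: 0/3 + 2/4 + 1/4 + 2/3 + 3/4 + 2/2 + 2/4 + 3/6 + 1/6 + 4/4 + 1/3 + 2/6 + 3/5 + 4/5 + 2/2 + 4/5 + 5/6 + 5/6 + 3/3 + 5/6 + 4/5 + 1/2 + 2/3 + 3/5 + 1/5 + 4/5 + 0/3 + 1/3 + 2/3 + 2/3 = 269/15; mean = 269/15 ÷ 30 = 269/450 = 0.597777… → 0.598.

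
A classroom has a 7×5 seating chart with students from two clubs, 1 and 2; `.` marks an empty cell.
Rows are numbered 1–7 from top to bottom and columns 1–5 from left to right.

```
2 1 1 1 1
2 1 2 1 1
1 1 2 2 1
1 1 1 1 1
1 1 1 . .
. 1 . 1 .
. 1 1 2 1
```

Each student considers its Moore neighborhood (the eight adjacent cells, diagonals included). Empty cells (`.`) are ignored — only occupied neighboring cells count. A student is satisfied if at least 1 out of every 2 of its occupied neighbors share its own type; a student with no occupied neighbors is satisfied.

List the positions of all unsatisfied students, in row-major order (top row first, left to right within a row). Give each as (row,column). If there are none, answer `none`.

Row 1: (1,1)2 1/3 unhappy · (1,2)1 2/5 unhappy · (1,3)1 4/5 ok · (1,4)1 4/5 ok · (1,5)1 3/3 ok
Row 2: (2,1)2 1/5 unhappy · (2,2)1 4/8 ok · (2,3)2 2/8 unhappy · (2,4)1 5/8 ok · (2,5)1 4/5 ok
Row 3: (3,1)1 4/5 ok · (3,2)1 5/8 ok · (3,3)2 2/8 unhappy · (3,4)2 2/8 unhappy · (3,5)1 4/5 ok
Row 4: (4,1)1 5/5 ok · (4,2)1 7/8 ok · (4,3)1 5/7 ok · (4,4)1 4/6 ok · (4,5)1 2/3 ok
Row 5: (5,1)1 4/4 ok · (5,2)1 6/6 ok · (5,3)1 6/6 ok
Row 6: (6,2)1 5/5 ok · (6,4)1 3/4 ok
Row 7: (7,2)1 2/2 ok · (7,3)1 3/4 ok · (7,4)2 0/3 unhappy · (7,5)1 1/2 ok

(1,1), (1,2), (2,1), (2,3), (3,3), (3,4), (7,4)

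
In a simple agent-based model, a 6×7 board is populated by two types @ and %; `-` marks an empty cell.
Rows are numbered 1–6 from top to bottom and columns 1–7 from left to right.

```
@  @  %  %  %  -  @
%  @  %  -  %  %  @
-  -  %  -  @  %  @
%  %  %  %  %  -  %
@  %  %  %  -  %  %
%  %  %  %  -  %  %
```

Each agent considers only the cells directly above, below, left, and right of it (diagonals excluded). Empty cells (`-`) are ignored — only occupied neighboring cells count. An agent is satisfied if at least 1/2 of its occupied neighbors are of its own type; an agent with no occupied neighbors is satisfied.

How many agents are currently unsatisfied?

(1,1)@ 1/2 ok
(1,2)@ 2/3 ok
(1,3)% 2/3 ok
(1,4)% 2/2 ok
(1,5)% 2/2 ok
(1,7)@ 1/1 ok
(2,1)% 0/2 unhappy
(2,2)@ 1/3 unhappy
(2,3)% 2/3 ok
(2,5)% 2/3 ok
(2,6)% 2/3 ok
(2,7)@ 2/3 ok
(3,3)% 2/2 ok
(3,5)@ 0/3 unhappy
(3,6)% 1/3 unhappy
(3,7)@ 1/3 unhappy
(4,1)% 1/2 ok
(4,2)% 3/3 ok
(4,3)% 4/4 ok
(4,4)% 3/3 ok
(4,5)% 1/2 ok
(4,7)% 1/2 ok
(5,1)@ 0/3 unhappy
(5,2)% 3/4 ok
(5,3)% 4/4 ok
(5,4)% 3/3 ok
(5,6)% 2/2 ok
(5,7)% 3/3 ok
(6,1)% 1/2 ok
(6,2)% 3/3 ok
(6,3)% 3/3 ok
(6,4)% 2/2 ok
(6,6)% 2/2 ok
(6,7)% 2/2 ok
Unsatisfied: (2,1), (2,2), (3,5), (3,6), (3,7), (5,1) — 6 in total.

6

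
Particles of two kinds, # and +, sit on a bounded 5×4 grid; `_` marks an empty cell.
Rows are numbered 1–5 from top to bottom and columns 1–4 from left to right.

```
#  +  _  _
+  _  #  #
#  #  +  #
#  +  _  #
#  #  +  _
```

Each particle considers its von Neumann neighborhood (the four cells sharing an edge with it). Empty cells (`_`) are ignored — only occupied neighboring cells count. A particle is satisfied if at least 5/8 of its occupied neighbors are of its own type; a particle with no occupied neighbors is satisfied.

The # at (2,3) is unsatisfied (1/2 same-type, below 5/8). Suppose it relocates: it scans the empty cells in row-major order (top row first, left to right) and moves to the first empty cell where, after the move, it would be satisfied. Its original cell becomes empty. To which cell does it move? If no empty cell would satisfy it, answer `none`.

Vacating (2,3). Empty cells in order:
  (1,3): 0/1 same-type → still unsatisfied.
  (1,4): 1/1 same-type → satisfied — stop here.

(1,4)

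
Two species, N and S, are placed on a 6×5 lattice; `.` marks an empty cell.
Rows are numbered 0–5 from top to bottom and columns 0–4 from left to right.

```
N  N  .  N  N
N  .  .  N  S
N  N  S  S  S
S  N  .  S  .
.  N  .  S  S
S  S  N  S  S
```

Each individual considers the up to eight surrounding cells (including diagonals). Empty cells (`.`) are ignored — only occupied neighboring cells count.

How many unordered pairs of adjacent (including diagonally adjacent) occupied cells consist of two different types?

Scan each occupied cell's neighbors to the right and below (and the two forward diagonals) so each pair is counted once.
Row 0: N(0,0)–N(0,1)= N(0,0)–N(1,0)= N(0,1)–N(1,0)= N(0,3)–N(0,4)= N(0,3)–N(1,3)= N(0,3)–S(1,4)≠ N(0,4)–S(1,4)≠ N(0,4)–N(1,3)=  → 2/8 unlike.
Row 1: N(1,0)–N(2,0)= N(1,0)–N(2,1)= N(1,3)–S(1,4)≠ N(1,3)–S(2,3)≠ N(1,3)–S(2,4)≠ N(1,3)–S(2,2)≠ S(1,4)–S(2,4)= S(1,4)–S(2,3)=  → 4/8 unlike.
Row 2: N(2,0)–N(2,1)= N(2,0)–S(3,0)≠ N(2,0)–N(3,1)= N(2,1)–S(2,2)≠ N(2,1)–N(3,1)= N(2,1)–S(3,0)≠ S(2,2)–S(2,3)= S(2,2)–S(3,3)= S(2,2)–N(3,1)≠ S(2,3)–S(2,4)= S(2,3)–S(3,3)= S(2,4)–S(3,3)=  → 4/12 unlike.
Row 3: S(3,0)–N(3,1)≠ S(3,0)–N(4,1)≠ N(3,1)–N(4,1)= S(3,3)–S(4,3)= S(3,3)–S(4,4)=  → 2/5 unlike.
Row 4: N(4,1)–S(5,1)≠ N(4,1)–N(5,2)= N(4,1)–S(5,0)≠ S(4,3)–S(4,4)= S(4,3)–S(5,3)= S(4,3)–S(5,4)= S(4,3)–N(5,2)≠ S(4,4)–S(5,4)= S(4,4)–S(5,3)=  → 3/9 unlike.
Row 5: S(5,0)–S(5,1)= S(5,1)–N(5,2)≠ N(5,2)–S(5,3)≠ S(5,3)–S(5,4)=  → 2/4 unlike.
Total adjacent occupied pairs: 46; unlike-type pairs: 17.

17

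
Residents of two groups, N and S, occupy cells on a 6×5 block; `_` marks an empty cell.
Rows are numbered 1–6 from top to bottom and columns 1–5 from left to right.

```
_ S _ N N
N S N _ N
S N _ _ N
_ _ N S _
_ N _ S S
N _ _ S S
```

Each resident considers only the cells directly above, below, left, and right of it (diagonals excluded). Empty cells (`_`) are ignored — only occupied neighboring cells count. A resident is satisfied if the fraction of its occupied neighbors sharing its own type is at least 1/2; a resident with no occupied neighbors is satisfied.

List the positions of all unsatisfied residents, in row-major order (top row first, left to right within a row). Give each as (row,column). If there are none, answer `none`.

(2,1), (2,2), (2,3), (3,1), (3,2), (4,3)

(1,2)S 1/1 satisfied
(1,4)N 1/1 satisfied
(1,5)N 2/2 satisfied
(2,1)N 0/2 not
(2,2)S 1/4 not
(2,3)N 0/1 not
(2,5)N 2/2 satisfied
(3,1)S 0/2 not
(3,2)N 0/2 not
(3,5)N 1/1 satisfied
(4,3)N 0/1 not
(4,4)S 1/2 satisfied
(5,2)N 0/0 satisfied
(5,4)S 3/3 satisfied
(5,5)S 2/2 satisfied
(6,1)N 0/0 satisfied
(6,4)S 2/2 satisfied
(6,5)S 2/2 satisfied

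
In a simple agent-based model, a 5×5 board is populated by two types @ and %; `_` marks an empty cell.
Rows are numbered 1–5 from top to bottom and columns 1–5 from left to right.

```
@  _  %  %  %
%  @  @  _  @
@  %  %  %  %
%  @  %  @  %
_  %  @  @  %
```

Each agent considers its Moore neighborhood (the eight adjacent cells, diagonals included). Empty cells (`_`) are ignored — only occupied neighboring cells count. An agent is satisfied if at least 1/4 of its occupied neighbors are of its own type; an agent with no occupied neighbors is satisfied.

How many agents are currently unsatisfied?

Row 1: (1,1)@ 1/2 ✓ · (1,3)% 1/3 ✓ · (1,4)% 2/4 ✓ · (1,5)% 1/2 ✓
Row 2: (2,1)% 1/4 ✓ · (2,2)@ 3/7 ✓ · (2,3)@ 1/6 ✗ · (2,5)@ 0/4 ✗
Row 3: (3,1)@ 2/5 ✓ · (3,2)% 4/8 ✓ · (3,3)% 3/7 ✓ · (3,4)% 4/7 ✓ · (3,5)% 2/4 ✓
Row 4: (4,1)% 2/4 ✓ · (4,2)@ 2/7 ✓ · (4,3)% 4/8 ✓ · (4,4)@ 2/8 ✓ · (4,5)% 3/5 ✓
Row 5: (5,2)% 2/4 ✓ · (5,3)@ 3/5 ✓ · (5,4)@ 2/5 ✓ · (5,5)% 1/3 ✓
Unsatisfied: (2,3), (2,5) — 2 in total.

2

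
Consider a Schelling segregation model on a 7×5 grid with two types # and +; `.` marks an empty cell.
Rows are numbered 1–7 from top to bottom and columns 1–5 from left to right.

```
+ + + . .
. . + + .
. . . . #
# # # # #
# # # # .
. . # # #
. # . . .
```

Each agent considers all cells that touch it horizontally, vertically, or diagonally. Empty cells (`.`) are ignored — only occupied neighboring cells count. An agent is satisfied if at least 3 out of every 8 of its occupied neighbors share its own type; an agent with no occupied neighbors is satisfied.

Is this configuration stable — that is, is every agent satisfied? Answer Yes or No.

Yes

(1,1)+ 1/1 satisfied
(1,2)+ 3/3 satisfied
(1,3)+ 3/3 satisfied
(2,3)+ 3/3 satisfied
(2,4)+ 2/3 satisfied
(3,5)# 2/3 satisfied
(4,1)# 3/3 satisfied
(4,2)# 5/5 satisfied
(4,3)# 5/5 satisfied
(4,4)# 5/5 satisfied
(4,5)# 3/3 satisfied
(5,1)# 3/3 satisfied
(5,2)# 6/6 satisfied
(5,3)# 7/7 satisfied
(5,4)# 7/7 satisfied
(6,3)# 5/5 satisfied
(6,4)# 4/4 satisfied
(6,5)# 2/2 satisfied
(7,2)# 1/1 satisfied
All meet the threshold, so the configuration is stable.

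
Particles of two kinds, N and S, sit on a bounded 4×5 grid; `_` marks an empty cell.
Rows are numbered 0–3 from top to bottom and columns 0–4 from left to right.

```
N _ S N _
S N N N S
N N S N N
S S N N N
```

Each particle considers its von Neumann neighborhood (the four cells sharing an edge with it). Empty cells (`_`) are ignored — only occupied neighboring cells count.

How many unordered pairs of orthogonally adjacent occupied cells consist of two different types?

Scan each occupied cell's neighbors to the right and below so each pair is counted once.
Row 0: N(0,0)–S(1,0)≠ S(0,2)–N(0,3)≠ S(0,2)–N(1,2)≠ N(0,3)–N(1,3)=  → 3/4 unlike.
Row 1: S(1,0)–N(1,1)≠ S(1,0)–N(2,0)≠ N(1,1)–N(1,2)= N(1,1)–N(2,1)= N(1,2)–N(1,3)= N(1,2)–S(2,2)≠ N(1,3)–S(1,4)≠ N(1,3)–N(2,3)= S(1,4)–N(2,4)≠  → 5/9 unlike.
Row 2: N(2,0)–N(2,1)= N(2,0)–S(3,0)≠ N(2,1)–S(2,2)≠ N(2,1)–S(3,1)≠ S(2,2)–N(2,3)≠ S(2,2)–N(3,2)≠ N(2,3)–N(2,4)= N(2,3)–N(3,3)= N(2,4)–N(3,4)=  → 5/9 unlike.
Row 3: S(3,0)–S(3,1)= S(3,1)–N(3,2)≠ N(3,2)–N(3,3)= N(3,3)–N(3,4)=  → 1/4 unlike.
Total adjacent occupied pairs: 26; unlike-type pairs: 14.

14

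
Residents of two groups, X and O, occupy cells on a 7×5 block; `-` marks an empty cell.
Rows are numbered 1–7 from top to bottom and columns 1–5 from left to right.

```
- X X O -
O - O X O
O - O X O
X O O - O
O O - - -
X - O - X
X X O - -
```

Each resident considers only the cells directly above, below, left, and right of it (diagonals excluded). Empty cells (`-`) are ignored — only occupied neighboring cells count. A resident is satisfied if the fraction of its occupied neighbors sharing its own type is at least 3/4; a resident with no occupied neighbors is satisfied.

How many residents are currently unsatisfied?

15

Row 1: (1,2)X 1/1 satisfied · (1,3)X 1/3 not · (1,4)O 0/2 not
Row 2: (2,1)O 1/1 satisfied · (2,3)O 1/3 not · (2,4)X 1/4 not · (2,5)O 1/2 not
Row 3: (3,1)O 1/2 not · (3,3)O 2/3 not · (3,4)X 1/3 not · (3,5)O 2/3 not
Row 4: (4,1)X 0/3 not · (4,2)O 2/3 not · (4,3)O 2/2 satisfied · (4,5)O 1/1 satisfied
Row 5: (5,1)O 1/3 not · (5,2)O 2/2 satisfied
Row 6: (6,1)X 1/2 not · (6,3)O 1/1 satisfied · (6,5)X 0/0 satisfied
Row 7: (7,1)X 2/2 satisfied · (7,2)X 1/2 not · (7,3)O 1/2 not
Unsatisfied: (1,3), (1,4), (2,3), (2,4), (2,5), (3,1), (3,3), (3,4), (3,5), (4,1), (4,2), (5,1), (6,1), (7,2), (7,3) — 15 in total.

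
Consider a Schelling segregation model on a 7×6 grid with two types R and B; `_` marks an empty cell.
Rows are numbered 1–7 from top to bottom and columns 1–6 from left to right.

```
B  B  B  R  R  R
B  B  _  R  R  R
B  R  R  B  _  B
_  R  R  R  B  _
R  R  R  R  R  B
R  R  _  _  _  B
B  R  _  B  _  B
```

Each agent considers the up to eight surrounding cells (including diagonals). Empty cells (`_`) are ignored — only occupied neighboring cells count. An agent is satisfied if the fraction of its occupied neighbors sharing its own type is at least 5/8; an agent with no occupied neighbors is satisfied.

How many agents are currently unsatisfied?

Row 1: (1,1)B 3/3 ✓ · (1,2)B 4/4 ✓ · (1,3)B 2/4 ✗ · (1,4)R 3/4 ✓ · (1,5)R 5/5 ✓ · (1,6)R 3/3 ✓
Row 2: (2,1)B 4/5 ✓ · (2,2)B 5/7 ✓ · (2,4)R 4/6 ✓ · (2,5)R 5/7 ✓ · (2,6)R 3/4 ✓
Row 3: (3,1)B 2/4 ✗ · (3,2)R 3/6 ✗ · (3,3)R 5/7 ✓ · (3,4)B 1/6 ✗ · (3,6)B 1/3 ✗
Row 4: (4,2)R 6/7 ✓ · (4,3)R 7/8 ✓ · (4,4)R 5/7 ✓ · (4,5)B 3/6 ✗
Row 5: (5,1)R 4/4 ✓ · (5,2)R 6/6 ✓ · (5,3)R 6/6 ✓ · (5,4)R 4/5 ✓ · (5,5)R 2/5 ✗ · (5,6)B 2/3 ✓
Row 6: (6,1)R 4/5 ✓ · (6,2)R 5/6 ✓ · (6,6)B 2/3 ✓
Row 7: (7,1)B 0/3 ✗ · (7,2)R 2/3 ✓ · (7,4)B 0/0 ✓ · (7,6)B 1/1 ✓
Unsatisfied: (1,3), (3,1), (3,2), (3,4), (3,6), (4,5), (5,5), (7,1) — 8 in total.

8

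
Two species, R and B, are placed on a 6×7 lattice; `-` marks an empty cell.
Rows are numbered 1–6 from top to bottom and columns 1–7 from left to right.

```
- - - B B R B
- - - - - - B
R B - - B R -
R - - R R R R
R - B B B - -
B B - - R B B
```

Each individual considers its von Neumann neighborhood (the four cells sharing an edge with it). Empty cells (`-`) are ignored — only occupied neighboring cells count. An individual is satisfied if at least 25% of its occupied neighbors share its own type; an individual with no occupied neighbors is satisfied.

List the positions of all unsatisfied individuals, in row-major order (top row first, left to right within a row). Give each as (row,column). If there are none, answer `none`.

(1,4)B 1/1 ✓
(1,5)B 1/2 ✓
(1,6)R 0/2 ✗
(1,7)B 1/2 ✓
(2,7)B 1/1 ✓
(3,1)R 1/2 ✓
(3,2)B 0/1 ✗
(3,5)B 0/2 ✗
(3,6)R 1/2 ✓
(4,1)R 2/2 ✓
(4,4)R 1/2 ✓
(4,5)R 2/4 ✓
(4,6)R 3/3 ✓
(4,7)R 1/1 ✓
(5,1)R 1/2 ✓
(5,3)B 1/1 ✓
(5,4)B 2/3 ✓
(5,5)B 1/3 ✓
(6,1)B 1/2 ✓
(6,2)B 1/1 ✓
(6,5)R 0/2 ✗
(6,6)B 1/2 ✓
(6,7)B 1/1 ✓

(1,6), (3,2), (3,5), (6,5)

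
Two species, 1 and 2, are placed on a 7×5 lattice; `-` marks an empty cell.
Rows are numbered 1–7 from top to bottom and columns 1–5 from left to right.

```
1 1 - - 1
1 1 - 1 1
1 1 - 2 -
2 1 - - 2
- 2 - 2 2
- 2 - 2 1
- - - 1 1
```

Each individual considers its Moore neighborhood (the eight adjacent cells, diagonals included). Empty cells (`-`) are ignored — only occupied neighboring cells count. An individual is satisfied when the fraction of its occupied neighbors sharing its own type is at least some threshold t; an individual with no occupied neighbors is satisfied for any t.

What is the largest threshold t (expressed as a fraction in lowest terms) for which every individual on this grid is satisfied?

(1,1)1 3/3
(1,2)1 3/3
(1,5)1 2/2
(2,1)1 5/5
(2,2)1 5/5
(2,4)1 2/3
(2,5)1 2/3
(3,1)1 4/5
(3,2)1 4/5
(3,4)2 1/3
(4,1)2 1/4
(4,2)1 2/4
(4,5)2 3/3
(5,2)2 2/3
(5,4)2 3/4
(5,5)2 3/4
(6,2)2 1/1
(6,4)2 2/5
(6,5)1 2/5
(7,4)1 2/3
(7,5)1 2/3
The smallest same-type fraction is 1/4 at (4,1), which reduces to 1/4. Any threshold above that leaves this individual unsatisfied.

1/4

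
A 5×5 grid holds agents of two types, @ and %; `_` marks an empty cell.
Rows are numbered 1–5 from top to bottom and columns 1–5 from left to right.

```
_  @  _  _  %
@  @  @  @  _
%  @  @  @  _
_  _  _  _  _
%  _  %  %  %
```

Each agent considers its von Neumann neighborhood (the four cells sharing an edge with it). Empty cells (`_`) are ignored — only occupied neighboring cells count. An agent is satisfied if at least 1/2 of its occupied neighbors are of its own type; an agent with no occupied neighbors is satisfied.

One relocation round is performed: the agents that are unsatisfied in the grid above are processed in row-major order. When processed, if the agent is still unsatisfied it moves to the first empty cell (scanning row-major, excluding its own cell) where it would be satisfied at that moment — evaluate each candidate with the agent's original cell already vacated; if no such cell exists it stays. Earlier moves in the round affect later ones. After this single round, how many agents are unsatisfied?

0

Initially unsatisfied (in order): (3,1).
  (3,1) → (1,4).
Resulting grid:
_ @ _ % %
@ @ @ @ _
_ @ @ @ _
_ _ _ _ _
% _ % % %
All satisfied now.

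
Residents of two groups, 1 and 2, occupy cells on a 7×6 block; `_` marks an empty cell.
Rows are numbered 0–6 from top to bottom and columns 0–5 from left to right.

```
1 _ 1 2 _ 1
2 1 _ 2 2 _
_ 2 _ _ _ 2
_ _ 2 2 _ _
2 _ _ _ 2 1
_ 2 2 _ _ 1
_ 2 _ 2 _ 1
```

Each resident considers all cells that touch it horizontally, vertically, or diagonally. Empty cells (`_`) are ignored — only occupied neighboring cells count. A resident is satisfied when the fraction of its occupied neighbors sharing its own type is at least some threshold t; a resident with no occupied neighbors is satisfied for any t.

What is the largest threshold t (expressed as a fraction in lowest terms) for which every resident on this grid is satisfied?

(0,0)1 1/2
(0,2)1 1/3
(0,3)2 2/3
(0,5)1 0/1
(1,0)2 1/3
(1,1)1 2/4
(1,3)2 2/3
(1,4)2 3/4
(2,1)2 2/3
(2,5)2 1/1
(3,2)2 2/2
(3,3)2 2/2
(4,0)2 1/1
(4,4)2 1/3
(4,5)1 1/2
(5,1)2 3/3
(5,2)2 3/3
(5,5)1 2/3
(6,1)2 2/2
(6,3)2 1/1
(6,5)1 1/1
The smallest same-type fraction is 0/1 at (0,5), which reduces to 0/1. Any threshold above that leaves this resident unsatisfied.

0/1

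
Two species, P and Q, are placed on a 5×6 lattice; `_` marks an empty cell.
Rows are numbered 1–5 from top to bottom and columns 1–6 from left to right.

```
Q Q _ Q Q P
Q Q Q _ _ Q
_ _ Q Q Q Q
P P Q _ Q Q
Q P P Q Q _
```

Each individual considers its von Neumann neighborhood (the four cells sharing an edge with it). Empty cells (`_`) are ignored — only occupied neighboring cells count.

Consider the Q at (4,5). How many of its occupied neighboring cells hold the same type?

Occupied neighbors of (4,5): (3,5)=Q, (5,5)=Q, (4,6)=Q.
Same type (Q): 3 of 3.

3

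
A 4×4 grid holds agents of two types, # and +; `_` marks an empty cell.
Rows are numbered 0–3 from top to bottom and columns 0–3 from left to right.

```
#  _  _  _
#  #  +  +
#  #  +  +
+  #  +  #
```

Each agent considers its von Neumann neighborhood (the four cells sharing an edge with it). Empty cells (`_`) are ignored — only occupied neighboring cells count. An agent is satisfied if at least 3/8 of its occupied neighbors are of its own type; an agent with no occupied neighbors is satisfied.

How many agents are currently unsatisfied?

Row 0: (0,0)# 1/1 ok
Row 1: (1,0)# 3/3 ok · (1,1)# 2/3 ok · (1,2)+ 2/3 ok · (1,3)+ 2/2 ok
Row 2: (2,0)# 2/3 ok · (2,1)# 3/4 ok · (2,2)+ 3/4 ok · (2,3)+ 2/3 ok
Row 3: (3,0)+ 0/2 unhappy · (3,1)# 1/3 unhappy · (3,2)+ 1/3 unhappy · (3,3)# 0/2 unhappy
Unsatisfied: (3,0), (3,1), (3,2), (3,3) — 4 in total.

4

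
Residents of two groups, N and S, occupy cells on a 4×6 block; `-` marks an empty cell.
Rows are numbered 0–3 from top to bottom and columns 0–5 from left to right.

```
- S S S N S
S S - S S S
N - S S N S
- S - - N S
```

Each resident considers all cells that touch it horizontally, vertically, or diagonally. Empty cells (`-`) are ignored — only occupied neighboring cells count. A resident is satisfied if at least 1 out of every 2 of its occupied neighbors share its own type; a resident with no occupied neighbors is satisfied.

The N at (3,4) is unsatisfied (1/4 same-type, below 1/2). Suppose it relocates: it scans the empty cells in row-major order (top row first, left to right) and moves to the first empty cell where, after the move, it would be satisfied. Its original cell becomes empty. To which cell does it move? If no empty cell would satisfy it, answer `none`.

(3,0)

Vacating (3,4). Empty cells in order:
  (0,0): 0/3 same-type → still unsatisfied.
  (1,2): 0/7 same-type → still unsatisfied.
  (2,1): 1/5 same-type → still unsatisfied.
  (3,0): 1/2 same-type → satisfied — stop here.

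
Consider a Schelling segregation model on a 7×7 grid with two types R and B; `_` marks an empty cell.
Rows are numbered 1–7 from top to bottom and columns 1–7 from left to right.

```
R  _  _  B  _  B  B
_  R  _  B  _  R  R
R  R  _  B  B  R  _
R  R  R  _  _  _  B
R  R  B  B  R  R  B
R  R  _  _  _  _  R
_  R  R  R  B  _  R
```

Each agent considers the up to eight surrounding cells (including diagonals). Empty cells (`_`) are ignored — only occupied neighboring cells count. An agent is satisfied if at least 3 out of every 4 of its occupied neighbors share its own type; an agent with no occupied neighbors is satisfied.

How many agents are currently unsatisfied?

17

(1,1)R 1/1 ok
(1,4)B 1/1 ok
(1,6)B 1/3 unhappy
(1,7)B 1/3 unhappy
(2,2)R 3/3 ok
(2,4)B 3/3 ok
(2,6)R 2/5 unhappy
(2,7)R 2/4 unhappy
(3,1)R 4/4 ok
(3,2)R 5/5 ok
(3,4)B 2/3 unhappy
(3,5)B 2/4 unhappy
(3,6)R 2/4 unhappy
(4,1)R 5/5 ok
(4,2)R 6/7 ok
(4,3)R 3/6 unhappy
(4,7)B 1/3 unhappy
(5,1)R 5/5 ok
(5,2)R 6/7 ok
(5,3)B 1/5 unhappy
(5,4)B 1/3 unhappy
(5,5)R 1/2 unhappy
(5,6)R 2/4 unhappy
(5,7)B 1/3 unhappy
(6,1)R 4/4 ok
(6,2)R 5/6 ok
(6,7)R 2/3 unhappy
(7,2)R 3/3 ok
(7,3)R 3/3 ok
(7,4)R 1/2 unhappy
(7,5)B 0/1 unhappy
(7,7)R 1/1 ok
Unsatisfied: (1,6), (1,7), (2,6), (2,7), (3,4), (3,5), (3,6), (4,3), (4,7), (5,3), (5,4), (5,5), (5,6), (5,7), (6,7), (7,4), (7,5) — 17 in total.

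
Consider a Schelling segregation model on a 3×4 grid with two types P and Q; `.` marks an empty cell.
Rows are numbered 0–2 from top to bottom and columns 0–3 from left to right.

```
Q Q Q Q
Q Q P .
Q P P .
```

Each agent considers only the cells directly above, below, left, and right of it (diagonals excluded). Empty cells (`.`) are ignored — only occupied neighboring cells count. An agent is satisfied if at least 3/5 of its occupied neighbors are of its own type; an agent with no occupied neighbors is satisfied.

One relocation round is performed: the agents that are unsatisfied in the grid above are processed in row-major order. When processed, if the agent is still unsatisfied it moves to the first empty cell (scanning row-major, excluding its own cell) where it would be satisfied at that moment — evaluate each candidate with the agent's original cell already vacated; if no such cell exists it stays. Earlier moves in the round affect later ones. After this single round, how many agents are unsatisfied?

1

Initially unsatisfied (in order): (1,1), (1,2), (2,0), (2,1).
  (1,1): no empty cell satisfies it; stays.
  (1,2) → (2,3).
  (2,0) → (1,2).
  (2,1): no empty cell satisfies it; stays.
Resulting grid:
Q Q Q Q
Q Q Q .
. P P P
Unsatisfied now: (2,1).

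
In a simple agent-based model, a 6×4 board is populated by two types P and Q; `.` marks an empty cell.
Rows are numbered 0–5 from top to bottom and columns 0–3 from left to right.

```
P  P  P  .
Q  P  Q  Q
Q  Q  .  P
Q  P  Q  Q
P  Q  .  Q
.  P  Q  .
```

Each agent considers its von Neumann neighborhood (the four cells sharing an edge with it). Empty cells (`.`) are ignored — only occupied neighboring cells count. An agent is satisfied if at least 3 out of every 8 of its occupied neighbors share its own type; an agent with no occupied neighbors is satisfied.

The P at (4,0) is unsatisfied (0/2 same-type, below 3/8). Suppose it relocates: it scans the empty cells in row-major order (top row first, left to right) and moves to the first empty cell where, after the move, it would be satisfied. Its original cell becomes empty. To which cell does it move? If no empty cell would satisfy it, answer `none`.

Vacating (4,0). Empty cells in order:
  (0,3): 1/2 same-type → satisfied — stop here.

(0,3)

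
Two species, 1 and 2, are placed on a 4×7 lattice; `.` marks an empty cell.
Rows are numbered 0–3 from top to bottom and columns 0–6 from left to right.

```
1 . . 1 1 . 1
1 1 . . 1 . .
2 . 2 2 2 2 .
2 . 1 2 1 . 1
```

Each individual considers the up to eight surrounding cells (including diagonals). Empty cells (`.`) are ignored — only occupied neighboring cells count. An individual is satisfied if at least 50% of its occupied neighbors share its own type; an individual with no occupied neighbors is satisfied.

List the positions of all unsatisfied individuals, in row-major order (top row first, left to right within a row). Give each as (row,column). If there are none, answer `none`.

(1,4), (2,0), (2,5), (3,2), (3,4), (3,6)

Row 0: (0,0)1 2/2 ok · (0,3)1 2/2 ok · (0,4)1 2/2 ok · (0,6)1 0/0 ok
Row 1: (1,0)1 2/3 ok · (1,1)1 2/4 ok · (1,4)1 2/5 unhappy
Row 2: (2,0)2 1/3 unhappy · (2,2)2 2/4 ok · (2,3)2 3/6 ok · (2,4)2 3/5 ok · (2,5)2 1/4 unhappy
Row 3: (3,0)2 1/1 ok · (3,2)1 0/3 unhappy · (3,3)2 3/5 ok · (3,4)1 0/4 unhappy · (3,6)1 0/1 unhappy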